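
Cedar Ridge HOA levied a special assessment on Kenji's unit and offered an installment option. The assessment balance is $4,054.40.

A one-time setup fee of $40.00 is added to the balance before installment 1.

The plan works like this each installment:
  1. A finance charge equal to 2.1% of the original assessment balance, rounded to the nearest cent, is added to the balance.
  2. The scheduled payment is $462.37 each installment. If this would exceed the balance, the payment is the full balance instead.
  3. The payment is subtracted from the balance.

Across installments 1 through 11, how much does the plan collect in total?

$5,030.94

Installment 1: $4,094.40 +$85.14 interest = $4,179.54; pay $462.37 → $3,717.17
Installment 2: $3,717.17 +$85.14 interest = $3,802.31; pay $462.37 → $3,339.94
Installment 3: $3,339.94 +$85.14 interest = $3,425.08; pay $462.37 → $2,962.71
Installment 4: $2,962.71 +$85.14 interest = $3,047.85; pay $462.37 → $2,585.48
Installment 5: $2,585.48 +$85.14 interest = $2,670.62; pay $462.37 → $2,208.25
Installment 6: $2,208.25 +$85.14 interest = $2,293.39; pay $462.37 → $1,831.02
Installment 7: $1,831.02 +$85.14 interest = $1,916.16; pay $462.37 → $1,453.79
Installment 8: $1,453.79 +$85.14 interest = $1,538.93; pay $462.37 → $1,076.56
Installment 9: $1,076.56 +$85.14 interest = $1,161.70; pay $462.37 → $699.33
Installment 10: $699.33 +$85.14 interest = $784.47; pay $462.37 → $322.10
Installment 11: $322.10 +$85.14 interest = $407.24; pay $407.24 → $0.00
Total paid: $5,030.94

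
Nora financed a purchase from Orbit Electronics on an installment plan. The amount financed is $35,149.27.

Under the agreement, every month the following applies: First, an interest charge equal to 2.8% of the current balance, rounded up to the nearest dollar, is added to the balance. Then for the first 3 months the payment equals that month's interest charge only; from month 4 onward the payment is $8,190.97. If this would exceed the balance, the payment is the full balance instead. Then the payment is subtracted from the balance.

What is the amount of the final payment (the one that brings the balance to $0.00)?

Month 1: opening $35,149.27; interest $985.00 → $36,134.27; payment $985.00; balance $35,149.27
Month 2: opening $35,149.27; interest $985.00 → $36,134.27; payment $985.00; balance $35,149.27
Month 3: opening $35,149.27; interest $985.00 → $36,134.27; payment $985.00; balance $35,149.27
Month 4: opening $35,149.27; interest $985.00 → $36,134.27; payment $8,190.97; balance $27,943.30
Month 5: opening $27,943.30; interest $783.00 → $28,726.30; payment $8,190.97; balance $20,535.33
Month 6: opening $20,535.33; interest $575.00 → $21,110.33; payment $8,190.97; balance $12,919.36
Month 7: opening $12,919.36; interest $362.00 → $13,281.36; payment $8,190.97; balance $5,090.39
Month 8: opening $5,090.39; interest $143.00 → $5,233.39; payment $5,233.39; balance $0.00

$5,233.39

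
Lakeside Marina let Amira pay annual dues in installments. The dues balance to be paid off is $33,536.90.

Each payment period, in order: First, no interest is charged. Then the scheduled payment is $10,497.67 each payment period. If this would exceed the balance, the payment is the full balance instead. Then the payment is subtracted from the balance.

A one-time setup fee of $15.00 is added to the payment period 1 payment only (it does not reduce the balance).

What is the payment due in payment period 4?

Payment period 1: opening $33,536.90; payment $10,497.67 (+ $15.00 fee); balance $23,039.23
Payment period 2: opening $23,039.23; payment $10,497.67; balance $12,541.56
Payment period 3: opening $12,541.56; payment $10,497.67; balance $2,043.89
Payment period 4: opening $2,043.89; payment $2,043.89; balance $0.00

$2,043.89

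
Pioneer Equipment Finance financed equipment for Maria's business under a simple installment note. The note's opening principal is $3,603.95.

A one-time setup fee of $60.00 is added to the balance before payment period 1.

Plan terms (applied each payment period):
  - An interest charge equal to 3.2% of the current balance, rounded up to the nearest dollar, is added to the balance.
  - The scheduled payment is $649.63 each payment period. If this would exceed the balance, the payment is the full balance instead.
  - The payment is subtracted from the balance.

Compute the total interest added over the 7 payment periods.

Payment period 1: $3,663.95 +$118.00 interest = $3,781.95; pay $649.63 → $3,132.32
Payment period 2: $3,132.32 +$101.00 interest = $3,233.32; pay $649.63 → $2,583.69
Payment period 3: $2,583.69 +$83.00 interest = $2,666.69; pay $649.63 → $2,017.06
Payment period 4: $2,017.06 +$65.00 interest = $2,082.06; pay $649.63 → $1,432.43
Payment period 5: $1,432.43 +$46.00 interest = $1,478.43; pay $649.63 → $828.80
Payment period 6: $828.80 +$27.00 interest = $855.80; pay $649.63 → $206.17
Payment period 7: $206.17 +$7.00 interest = $213.17; pay $213.17 → $0.00
Total interest: $118.00 + $101.00 + $83.00 + $65.00 + $46.00 + $27.00 + $7.00 = $447.00

$447.00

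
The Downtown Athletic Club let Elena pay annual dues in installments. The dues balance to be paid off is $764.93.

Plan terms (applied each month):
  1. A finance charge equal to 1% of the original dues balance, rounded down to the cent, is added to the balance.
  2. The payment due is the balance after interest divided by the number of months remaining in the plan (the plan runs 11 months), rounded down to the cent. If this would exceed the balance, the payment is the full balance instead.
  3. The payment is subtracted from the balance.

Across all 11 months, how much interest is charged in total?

$84.04

Month 1: opening $764.93; interest $7.64 → $772.57; payment $70.23; balance $702.34
Month 2: opening $702.34; interest $7.64 → $709.98; payment $70.99; balance $638.99
Month 3: opening $638.99; interest $7.64 → $646.63; payment $71.84; balance $574.79
Month 4: opening $574.79; interest $7.64 → $582.43; payment $72.80; balance $509.63
Month 5: opening $509.63; interest $7.64 → $517.27; payment $73.89; balance $443.38
Month 6: opening $443.38; interest $7.64 → $451.02; payment $75.17; balance $375.85
Month 7: opening $375.85; interest $7.64 → $383.49; payment $76.69; balance $306.80
Month 8: opening $306.80; interest $7.64 → $314.44; payment $78.61; balance $235.83
Month 9: opening $235.83; interest $7.64 → $243.47; payment $81.15; balance $162.32
Month 10: opening $162.32; interest $7.64 → $169.96; payment $84.98; balance $84.98
Month 11: opening $84.98; interest $7.64 → $92.62; payment $92.62; balance $0.00
Total interest: $7.64 + $7.64 + $7.64 + $7.64 + $7.64 + $7.64 + $7.64 + $7.64 + $7.64 + $7.64 + $7.64 = $84.04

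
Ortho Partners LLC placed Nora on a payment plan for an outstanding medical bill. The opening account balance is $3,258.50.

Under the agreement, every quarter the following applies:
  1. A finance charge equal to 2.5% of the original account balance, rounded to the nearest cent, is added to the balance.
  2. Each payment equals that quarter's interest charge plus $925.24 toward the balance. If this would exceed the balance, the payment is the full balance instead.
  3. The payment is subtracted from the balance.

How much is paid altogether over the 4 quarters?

Quarter 1: $3,258.50 +$81.46 interest = $3,339.96; pay $1,006.70 → $2,333.26
Quarter 2: $2,333.26 +$81.46 interest = $2,414.72; pay $1,006.70 → $1,408.02
Quarter 3: $1,408.02 +$81.46 interest = $1,489.48; pay $1,006.70 → $482.78
Quarter 4: $482.78 +$81.46 interest = $564.24; pay $564.24 → $0.00
Total paid: $3,584.34

$3,584.34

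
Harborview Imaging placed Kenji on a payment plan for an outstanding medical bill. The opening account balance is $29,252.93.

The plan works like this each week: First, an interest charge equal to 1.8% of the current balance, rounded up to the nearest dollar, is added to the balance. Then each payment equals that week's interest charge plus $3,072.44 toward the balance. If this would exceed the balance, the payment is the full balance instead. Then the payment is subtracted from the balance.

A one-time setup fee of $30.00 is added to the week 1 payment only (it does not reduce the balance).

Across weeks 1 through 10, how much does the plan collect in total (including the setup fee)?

$32,064.93

Week 1: opening $29,252.93; interest $527.00 → $29,779.93; payment $3,599.44 (+ $30.00 fee); balance $26,180.49
Week 2: opening $26,180.49; interest $472.00 → $26,652.49; payment $3,544.44; balance $23,108.05
Week 3: opening $23,108.05; interest $416.00 → $23,524.05; payment $3,488.44; balance $20,035.61
Week 4: opening $20,035.61; interest $361.00 → $20,396.61; payment $3,433.44; balance $16,963.17
Week 5: opening $16,963.17; interest $306.00 → $17,269.17; payment $3,378.44; balance $13,890.73
Week 6: opening $13,890.73; interest $251.00 → $14,141.73; payment $3,323.44; balance $10,818.29
Week 7: opening $10,818.29; interest $195.00 → $11,013.29; payment $3,267.44; balance $7,745.85
Week 8: opening $7,745.85; interest $140.00 → $7,885.85; payment $3,212.44; balance $4,673.41
Week 9: opening $4,673.41; interest $85.00 → $4,758.41; payment $3,157.44; balance $1,600.97
Week 10: opening $1,600.97; interest $29.00 → $1,629.97; payment $1,629.97; balance $0.00
Total paid: $32,064.93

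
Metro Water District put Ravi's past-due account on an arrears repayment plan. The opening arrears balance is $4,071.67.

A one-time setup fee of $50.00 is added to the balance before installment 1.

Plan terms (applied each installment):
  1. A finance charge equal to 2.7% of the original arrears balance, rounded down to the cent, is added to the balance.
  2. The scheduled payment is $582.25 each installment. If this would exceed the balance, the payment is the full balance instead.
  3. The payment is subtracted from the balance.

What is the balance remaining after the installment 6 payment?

$1,287.75

# | Opening | Interest | Payment | End bal
1 | $4,121.67 | $109.93 | $582.25 | $3,649.35
2 | $3,649.35 | $109.93 | $582.25 | $3,177.03
3 | $3,177.03 | $109.93 | $582.25 | $2,704.71
4 | $2,704.71 | $109.93 | $582.25 | $2,232.39
5 | $2,232.39 | $109.93 | $582.25 | $1,760.07
6 | $1,760.07 | $109.93 | $582.25 | $1,287.75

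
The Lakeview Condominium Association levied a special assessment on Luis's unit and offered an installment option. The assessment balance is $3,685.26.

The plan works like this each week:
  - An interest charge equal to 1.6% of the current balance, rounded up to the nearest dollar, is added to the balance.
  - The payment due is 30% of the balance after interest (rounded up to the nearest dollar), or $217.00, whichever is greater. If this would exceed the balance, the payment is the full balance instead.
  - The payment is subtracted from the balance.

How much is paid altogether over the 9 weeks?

$3,879.26

Week 1: opening $3,685.26; interest $59.00 → $3,744.26; payment $1,124.00; balance $2,620.26
Week 2: opening $2,620.26; interest $42.00 → $2,662.26; payment $799.00; balance $1,863.26
Week 3: opening $1,863.26; interest $30.00 → $1,893.26; payment $568.00; balance $1,325.26
Week 4: opening $1,325.26; interest $22.00 → $1,347.26; payment $405.00; balance $942.26
Week 5: opening $942.26; interest $16.00 → $958.26; payment $288.00; balance $670.26
Week 6: opening $670.26; interest $11.00 → $681.26; payment $217.00; balance $464.26
Week 7: opening $464.26; interest $8.00 → $472.26; payment $217.00; balance $255.26
Week 8: opening $255.26; interest $5.00 → $260.26; payment $217.00; balance $43.26
Week 9: opening $43.26; interest $1.00 → $44.26; payment $44.26; balance $0.00
Total paid: $3,879.26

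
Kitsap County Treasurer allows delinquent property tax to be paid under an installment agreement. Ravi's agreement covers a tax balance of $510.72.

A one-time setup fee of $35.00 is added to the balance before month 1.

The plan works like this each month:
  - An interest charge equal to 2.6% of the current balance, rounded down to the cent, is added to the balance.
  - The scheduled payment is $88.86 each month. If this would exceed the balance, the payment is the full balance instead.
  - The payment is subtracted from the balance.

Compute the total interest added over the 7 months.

Month 1: opening $545.72; interest $14.18 → $559.90; payment $88.86; balance $471.04
Month 2: opening $471.04; interest $12.24 → $483.28; payment $88.86; balance $394.42
Month 3: opening $394.42; interest $10.25 → $404.67; payment $88.86; balance $315.81
Month 4: opening $315.81; interest $8.21 → $324.02; payment $88.86; balance $235.16
Month 5: opening $235.16; interest $6.11 → $241.27; payment $88.86; balance $152.41
Month 6: opening $152.41; interest $3.96 → $156.37; payment $88.86; balance $67.51
Month 7: opening $67.51; interest $1.75 → $69.26; payment $69.26; balance $0.00
Total interest: $14.18 + $12.24 + $10.25 + $8.21 + $6.11 + $3.96 + $1.75 = $56.70

$56.70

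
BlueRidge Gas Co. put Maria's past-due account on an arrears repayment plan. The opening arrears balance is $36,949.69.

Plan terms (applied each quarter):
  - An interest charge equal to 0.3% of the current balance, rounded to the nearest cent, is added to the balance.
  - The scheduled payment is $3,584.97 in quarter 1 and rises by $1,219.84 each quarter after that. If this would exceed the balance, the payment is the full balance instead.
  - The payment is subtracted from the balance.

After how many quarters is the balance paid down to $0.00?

6

Quarter 1: opening $36,949.69; interest $110.85 → $37,060.54; payment $3,584.97; balance $33,475.57
Quarter 2: opening $33,475.57; interest $100.43 → $33,576.00; payment $4,804.81; balance $28,771.19
Quarter 3: opening $28,771.19; interest $86.31 → $28,857.50; payment $6,024.65; balance $22,832.85
Quarter 4: opening $22,832.85; interest $68.50 → $22,901.35; payment $7,244.49; balance $15,656.86
Quarter 5: opening $15,656.86; interest $46.97 → $15,703.83; payment $8,464.33; balance $7,239.50
Quarter 6: opening $7,239.50; interest $21.72 → $7,261.22; payment $7,261.22; balance $0.00
Balance reaches $0.00 in quarter 6.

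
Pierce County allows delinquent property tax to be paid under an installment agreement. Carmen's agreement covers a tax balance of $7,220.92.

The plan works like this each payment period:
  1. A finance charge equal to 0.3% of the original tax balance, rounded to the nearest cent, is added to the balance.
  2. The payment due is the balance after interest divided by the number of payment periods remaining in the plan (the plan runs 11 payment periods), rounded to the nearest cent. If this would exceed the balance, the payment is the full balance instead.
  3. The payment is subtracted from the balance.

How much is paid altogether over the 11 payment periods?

$7,459.18

Payment period 1: $7,220.92 +$21.66 interest = $7,242.58; pay $658.42 → $6,584.16
Payment period 2: $6,584.16 +$21.66 interest = $6,605.82; pay $660.58 → $5,945.24
Payment period 3: $5,945.24 +$21.66 interest = $5,966.90; pay $662.99 → $5,303.91
Payment period 4: $5,303.91 +$21.66 interest = $5,325.57; pay $665.70 → $4,659.87
Payment period 5: $4,659.87 +$21.66 interest = $4,681.53; pay $668.79 → $4,012.74
Payment period 6: $4,012.74 +$21.66 interest = $4,034.40; pay $672.40 → $3,362.00
Payment period 7: $3,362.00 +$21.66 interest = $3,383.66; pay $676.73 → $2,706.93
Payment period 8: $2,706.93 +$21.66 interest = $2,728.59; pay $682.15 → $2,046.44
Payment period 9: $2,046.44 +$21.66 interest = $2,068.10; pay $689.37 → $1,378.73
Payment period 10: $1,378.73 +$21.66 interest = $1,400.39; pay $700.20 → $700.19
Payment period 11: $700.19 +$21.66 interest = $721.85; pay $721.85 → $0.00
Total paid: $7,459.18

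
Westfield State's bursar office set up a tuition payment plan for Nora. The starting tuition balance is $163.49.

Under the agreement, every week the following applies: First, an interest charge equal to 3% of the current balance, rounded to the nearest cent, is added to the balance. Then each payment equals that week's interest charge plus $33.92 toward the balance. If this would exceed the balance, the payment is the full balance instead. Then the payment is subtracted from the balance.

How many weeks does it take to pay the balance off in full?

5

Week 1: opening $163.49; interest $4.90 → $168.39; payment $38.82; balance $129.57
Week 2: opening $129.57; interest $3.89 → $133.46; payment $37.81; balance $95.65
Week 3: opening $95.65; interest $2.87 → $98.52; payment $36.79; balance $61.73
Week 4: opening $61.73; interest $1.85 → $63.58; payment $35.77; balance $27.81
Week 5: opening $27.81; interest $0.83 → $28.64; payment $28.64; balance $0.00
Balance reaches $0.00 in week 5.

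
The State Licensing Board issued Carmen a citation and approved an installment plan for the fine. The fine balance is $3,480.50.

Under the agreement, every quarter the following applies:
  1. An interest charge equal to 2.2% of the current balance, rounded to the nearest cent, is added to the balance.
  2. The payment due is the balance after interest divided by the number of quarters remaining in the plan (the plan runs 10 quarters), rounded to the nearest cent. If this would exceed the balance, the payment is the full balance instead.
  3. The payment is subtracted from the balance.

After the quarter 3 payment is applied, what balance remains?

$2,600.71

# | Opening | Interest | Payment | End bal
1 | $3,480.50 | $76.57 | $355.71 | $3,201.36
2 | $3,201.36 | $70.43 | $363.53 | $2,908.26
3 | $2,908.26 | $63.98 | $371.53 | $2,600.71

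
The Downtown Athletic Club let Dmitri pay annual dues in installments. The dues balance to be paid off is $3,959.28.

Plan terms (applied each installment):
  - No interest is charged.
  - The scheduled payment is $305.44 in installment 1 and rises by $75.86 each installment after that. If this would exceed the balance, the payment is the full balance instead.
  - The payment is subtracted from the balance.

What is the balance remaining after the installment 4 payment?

$2,282.36

# | Opening | Payment | End bal
1 | $3,959.28 | $305.44 | $3,653.84
2 | $3,653.84 | $381.30 | $3,272.54
3 | $3,272.54 | $457.16 | $2,815.38
4 | $2,815.38 | $533.02 | $2,282.36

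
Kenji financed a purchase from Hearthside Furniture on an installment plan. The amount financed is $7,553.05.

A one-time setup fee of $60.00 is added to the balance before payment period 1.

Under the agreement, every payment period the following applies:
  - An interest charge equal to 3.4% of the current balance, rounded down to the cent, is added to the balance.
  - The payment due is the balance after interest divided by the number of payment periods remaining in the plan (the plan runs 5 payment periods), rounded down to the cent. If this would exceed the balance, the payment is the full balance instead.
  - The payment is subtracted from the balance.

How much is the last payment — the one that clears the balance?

$1,799.66

# | Opening | Interest | Payment | End bal
1 | $7,613.05 | $258.84 | $1,574.37 | $6,297.52
2 | $6,297.52 | $214.11 | $1,627.90 | $4,883.73
3 | $4,883.73 | $166.04 | $1,683.25 | $3,366.52
4 | $3,366.52 | $114.46 | $1,740.49 | $1,740.49
5 | $1,740.49 | $59.17 | $1,799.66 | $0.00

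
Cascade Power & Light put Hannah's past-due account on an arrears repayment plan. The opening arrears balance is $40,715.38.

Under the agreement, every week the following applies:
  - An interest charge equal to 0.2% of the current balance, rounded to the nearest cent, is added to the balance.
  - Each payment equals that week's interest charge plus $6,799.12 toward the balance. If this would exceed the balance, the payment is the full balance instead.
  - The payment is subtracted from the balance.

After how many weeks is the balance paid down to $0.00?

Week 1: $40,715.38 +$81.43 interest = $40,796.81; pay $6,880.55 → $33,916.26
Week 2: $33,916.26 +$67.83 interest = $33,984.09; pay $6,866.95 → $27,117.14
Week 3: $27,117.14 +$54.23 interest = $27,171.37; pay $6,853.35 → $20,318.02
Week 4: $20,318.02 +$40.64 interest = $20,358.66; pay $6,839.76 → $13,518.90
Week 5: $13,518.90 +$27.04 interest = $13,545.94; pay $6,826.16 → $6,719.78
Week 6: $6,719.78 +$13.44 interest = $6,733.22; pay $6,733.22 → $0.00
Balance reaches $0.00 in week 6.

6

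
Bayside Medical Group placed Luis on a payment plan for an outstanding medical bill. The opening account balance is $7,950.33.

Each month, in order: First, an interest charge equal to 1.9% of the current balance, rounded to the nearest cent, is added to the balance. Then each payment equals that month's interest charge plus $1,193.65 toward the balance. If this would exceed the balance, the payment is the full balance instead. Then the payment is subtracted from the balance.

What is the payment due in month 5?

Month 1: $7,950.33 +$151.06 interest = $8,101.39; pay $1,344.71 → $6,756.68
Month 2: $6,756.68 +$128.38 interest = $6,885.06; pay $1,322.03 → $5,563.03
Month 3: $5,563.03 +$105.70 interest = $5,668.73; pay $1,299.35 → $4,369.38
Month 4: $4,369.38 +$83.02 interest = $4,452.40; pay $1,276.67 → $3,175.73
Month 5: $3,175.73 +$60.34 interest = $3,236.07; pay $1,253.99 → $1,982.08

$1,253.99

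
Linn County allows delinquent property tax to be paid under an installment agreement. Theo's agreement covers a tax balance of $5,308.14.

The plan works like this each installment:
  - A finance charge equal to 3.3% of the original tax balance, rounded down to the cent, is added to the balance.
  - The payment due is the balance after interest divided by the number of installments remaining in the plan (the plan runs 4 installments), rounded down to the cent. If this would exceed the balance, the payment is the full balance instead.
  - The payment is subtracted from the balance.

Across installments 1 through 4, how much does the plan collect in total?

# | Opening | Interest | Payment | End bal
1 | $5,308.14 | $175.16 | $1,370.82 | $4,112.48
2 | $4,112.48 | $175.16 | $1,429.21 | $2,858.43
3 | $2,858.43 | $175.16 | $1,516.79 | $1,516.80
4 | $1,516.80 | $175.16 | $1,691.96 | $0.00
Total paid: $6,008.78

$6,008.78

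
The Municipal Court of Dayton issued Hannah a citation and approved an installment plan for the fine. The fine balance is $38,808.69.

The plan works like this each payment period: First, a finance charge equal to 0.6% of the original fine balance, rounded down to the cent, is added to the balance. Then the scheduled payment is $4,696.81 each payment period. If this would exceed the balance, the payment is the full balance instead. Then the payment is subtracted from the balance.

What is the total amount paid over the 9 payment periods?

Payment period 1: opening $38,808.69; interest $232.85 → $39,041.54; payment $4,696.81; balance $34,344.73
Payment period 2: opening $34,344.73; interest $232.85 → $34,577.58; payment $4,696.81; balance $29,880.77
Payment period 3: opening $29,880.77; interest $232.85 → $30,113.62; payment $4,696.81; balance $25,416.81
Payment period 4: opening $25,416.81; interest $232.85 → $25,649.66; payment $4,696.81; balance $20,952.85
Payment period 5: opening $20,952.85; interest $232.85 → $21,185.70; payment $4,696.81; balance $16,488.89
Payment period 6: opening $16,488.89; interest $232.85 → $16,721.74; payment $4,696.81; balance $12,024.93
Payment period 7: opening $12,024.93; interest $232.85 → $12,257.78; payment $4,696.81; balance $7,560.97
Payment period 8: opening $7,560.97; interest $232.85 → $7,793.82; payment $4,696.81; balance $3,097.01
Payment period 9: opening $3,097.01; interest $232.85 → $3,329.86; payment $3,329.86; balance $0.00
Total paid: $40,904.34

$40,904.34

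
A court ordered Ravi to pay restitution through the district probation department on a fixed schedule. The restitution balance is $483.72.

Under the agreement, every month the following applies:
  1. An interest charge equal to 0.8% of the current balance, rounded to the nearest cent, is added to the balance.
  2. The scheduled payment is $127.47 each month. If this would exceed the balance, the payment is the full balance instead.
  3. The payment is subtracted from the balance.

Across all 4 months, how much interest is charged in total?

Month 1: $483.72 +$3.87 interest = $487.59; pay $127.47 → $360.12
Month 2: $360.12 +$2.88 interest = $363.00; pay $127.47 → $235.53
Month 3: $235.53 +$1.88 interest = $237.41; pay $127.47 → $109.94
Month 4: $109.94 +$0.88 interest = $110.82; pay $110.82 → $0.00
Total interest: $3.87 + $2.88 + $1.88 + $0.88 = $9.51

$9.51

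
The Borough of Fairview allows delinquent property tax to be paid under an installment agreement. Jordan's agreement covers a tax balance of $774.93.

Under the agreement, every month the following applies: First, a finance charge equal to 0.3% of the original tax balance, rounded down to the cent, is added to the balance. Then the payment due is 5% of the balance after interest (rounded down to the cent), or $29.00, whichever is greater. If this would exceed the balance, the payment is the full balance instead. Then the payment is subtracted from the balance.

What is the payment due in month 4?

Month 1: opening $774.93; interest $2.32 → $777.25; payment $38.86; balance $738.39
Month 2: opening $738.39; interest $2.32 → $740.71; payment $37.03; balance $703.68
Month 3: opening $703.68; interest $2.32 → $706.00; payment $35.30; balance $670.70
Month 4: opening $670.70; interest $2.32 → $673.02; payment $33.65; balance $639.37

$33.65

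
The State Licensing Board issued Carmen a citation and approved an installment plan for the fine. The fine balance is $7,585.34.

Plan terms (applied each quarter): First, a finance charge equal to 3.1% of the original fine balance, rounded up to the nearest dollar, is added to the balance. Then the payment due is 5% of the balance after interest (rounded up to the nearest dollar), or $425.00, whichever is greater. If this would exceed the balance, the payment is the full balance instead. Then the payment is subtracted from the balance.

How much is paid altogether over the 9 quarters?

$3,825.00

Quarter 1: opening $7,585.34; interest $236.00 → $7,821.34; payment $425.00; balance $7,396.34
Quarter 2: opening $7,396.34; interest $236.00 → $7,632.34; payment $425.00; balance $7,207.34
Quarter 3: opening $7,207.34; interest $236.00 → $7,443.34; payment $425.00; balance $7,018.34
Quarter 4: opening $7,018.34; interest $236.00 → $7,254.34; payment $425.00; balance $6,829.34
Quarter 5: opening $6,829.34; interest $236.00 → $7,065.34; payment $425.00; balance $6,640.34
Quarter 6: opening $6,640.34; interest $236.00 → $6,876.34; payment $425.00; balance $6,451.34
Quarter 7: opening $6,451.34; interest $236.00 → $6,687.34; payment $425.00; balance $6,262.34
Quarter 8: opening $6,262.34; interest $236.00 → $6,498.34; payment $425.00; balance $6,073.34
Quarter 9: opening $6,073.34; interest $236.00 → $6,309.34; payment $425.00; balance $5,884.34
Total paid: $3,825.00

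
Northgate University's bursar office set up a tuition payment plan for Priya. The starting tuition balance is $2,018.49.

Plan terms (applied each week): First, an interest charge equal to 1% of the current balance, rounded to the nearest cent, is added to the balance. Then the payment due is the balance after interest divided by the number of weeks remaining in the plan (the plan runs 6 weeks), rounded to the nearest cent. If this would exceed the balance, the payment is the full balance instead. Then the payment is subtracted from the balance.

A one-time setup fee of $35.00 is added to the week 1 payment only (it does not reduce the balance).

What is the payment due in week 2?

$343.18

Week 1: $2,018.49 +$20.18 interest = $2,038.67; pay $339.78 (+ $35.00 fee) → $1,698.89
Week 2: $1,698.89 +$16.99 interest = $1,715.88; pay $343.18 → $1,372.70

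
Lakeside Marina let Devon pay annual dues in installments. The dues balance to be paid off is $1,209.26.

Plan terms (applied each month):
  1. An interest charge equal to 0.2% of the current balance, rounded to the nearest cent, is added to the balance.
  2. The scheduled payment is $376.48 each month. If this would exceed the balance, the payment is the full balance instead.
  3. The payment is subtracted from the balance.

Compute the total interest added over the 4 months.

# | Opening | Interest | Payment | End bal
1 | $1,209.26 | $2.42 | $376.48 | $835.20
2 | $835.20 | $1.67 | $376.48 | $460.39
3 | $460.39 | $0.92 | $376.48 | $84.83
4 | $84.83 | $0.17 | $85.00 | $0.00
Total interest: $2.42 + $1.67 + $0.92 + $0.17 = $5.18

$5.18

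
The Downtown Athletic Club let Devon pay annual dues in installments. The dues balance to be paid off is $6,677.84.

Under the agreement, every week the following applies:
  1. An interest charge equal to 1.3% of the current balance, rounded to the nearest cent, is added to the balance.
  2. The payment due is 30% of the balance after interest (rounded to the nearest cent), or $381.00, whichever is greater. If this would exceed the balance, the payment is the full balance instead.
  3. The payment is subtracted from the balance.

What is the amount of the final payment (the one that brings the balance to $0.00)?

$87.72

Week 1: opening $6,677.84; interest $86.81 → $6,764.65; payment $2,029.40; balance $4,735.25
Week 2: opening $4,735.25; interest $61.56 → $4,796.81; payment $1,439.04; balance $3,357.77
Week 3: opening $3,357.77; interest $43.65 → $3,401.42; payment $1,020.43; balance $2,380.99
Week 4: opening $2,380.99; interest $30.95 → $2,411.94; payment $723.58; balance $1,688.36
Week 5: opening $1,688.36; interest $21.95 → $1,710.31; payment $513.09; balance $1,197.22
Week 6: opening $1,197.22; interest $15.56 → $1,212.78; payment $381.00; balance $831.78
Week 7: opening $831.78; interest $10.81 → $842.59; payment $381.00; balance $461.59
Week 8: opening $461.59; interest $6.00 → $467.59; payment $381.00; balance $86.59
Week 9: opening $86.59; interest $1.13 → $87.72; payment $87.72; balance $0.00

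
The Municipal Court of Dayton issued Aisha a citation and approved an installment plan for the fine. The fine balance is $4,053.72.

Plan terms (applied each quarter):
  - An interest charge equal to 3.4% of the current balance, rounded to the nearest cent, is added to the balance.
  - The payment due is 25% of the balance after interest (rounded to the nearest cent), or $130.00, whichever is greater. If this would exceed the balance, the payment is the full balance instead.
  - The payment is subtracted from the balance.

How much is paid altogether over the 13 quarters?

# | Opening | Interest | Payment | End bal
1 | $4,053.72 | $137.83 | $1,047.89 | $3,143.66
2 | $3,143.66 | $106.88 | $812.64 | $2,437.90
3 | $2,437.90 | $82.89 | $630.20 | $1,890.59
4 | $1,890.59 | $64.28 | $488.72 | $1,466.15
5 | $1,466.15 | $49.85 | $379.00 | $1,137.00
6 | $1,137.00 | $38.66 | $293.92 | $881.74
7 | $881.74 | $29.98 | $227.93 | $683.79
8 | $683.79 | $23.25 | $176.76 | $530.28
9 | $530.28 | $18.03 | $137.08 | $411.23
10 | $411.23 | $13.98 | $130.00 | $295.21
11 | $295.21 | $10.04 | $130.00 | $175.25
12 | $175.25 | $5.96 | $130.00 | $51.21
13 | $51.21 | $1.74 | $52.95 | $0.00
Total paid: $4,637.09

$4,637.09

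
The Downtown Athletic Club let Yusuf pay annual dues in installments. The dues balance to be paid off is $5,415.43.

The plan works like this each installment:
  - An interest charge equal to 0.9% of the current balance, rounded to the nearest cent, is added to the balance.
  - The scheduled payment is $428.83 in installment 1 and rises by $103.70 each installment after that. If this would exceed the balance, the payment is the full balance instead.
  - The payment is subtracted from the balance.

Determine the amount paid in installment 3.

$636.23

Installment 1: $5,415.43 +$48.74 interest = $5,464.17; pay $428.83 → $5,035.34
Installment 2: $5,035.34 +$45.32 interest = $5,080.66; pay $532.53 → $4,548.13
Installment 3: $4,548.13 +$40.93 interest = $4,589.06; pay $636.23 → $3,952.83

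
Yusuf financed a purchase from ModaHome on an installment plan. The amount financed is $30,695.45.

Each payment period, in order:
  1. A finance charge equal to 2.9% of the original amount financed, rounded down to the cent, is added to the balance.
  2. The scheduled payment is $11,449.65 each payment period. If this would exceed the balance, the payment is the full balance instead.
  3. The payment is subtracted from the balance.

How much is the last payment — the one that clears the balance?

Payment period 1: $30,695.45 +$890.16 interest = $31,585.61; pay $11,449.65 → $20,135.96
Payment period 2: $20,135.96 +$890.16 interest = $21,026.12; pay $11,449.65 → $9,576.47
Payment period 3: $9,576.47 +$890.16 interest = $10,466.63; pay $10,466.63 → $0.00

$10,466.63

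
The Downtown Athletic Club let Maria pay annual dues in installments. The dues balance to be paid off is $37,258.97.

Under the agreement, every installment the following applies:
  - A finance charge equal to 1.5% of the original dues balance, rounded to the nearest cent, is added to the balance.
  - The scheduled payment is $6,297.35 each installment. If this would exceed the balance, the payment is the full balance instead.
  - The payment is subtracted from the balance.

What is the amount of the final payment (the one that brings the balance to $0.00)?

# | Opening | Interest | Payment | End bal
1 | $37,258.97 | $558.88 | $6,297.35 | $31,520.50
2 | $31,520.50 | $558.88 | $6,297.35 | $25,782.03
3 | $25,782.03 | $558.88 | $6,297.35 | $20,043.56
4 | $20,043.56 | $558.88 | $6,297.35 | $14,305.09
5 | $14,305.09 | $558.88 | $6,297.35 | $8,566.62
6 | $8,566.62 | $558.88 | $6,297.35 | $2,828.15
7 | $2,828.15 | $558.88 | $3,387.03 | $0.00

$3,387.03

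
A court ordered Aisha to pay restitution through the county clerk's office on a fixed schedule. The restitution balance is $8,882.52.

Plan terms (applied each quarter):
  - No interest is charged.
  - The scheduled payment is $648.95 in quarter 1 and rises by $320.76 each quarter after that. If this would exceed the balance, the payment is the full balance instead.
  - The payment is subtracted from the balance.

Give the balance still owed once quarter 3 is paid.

$5,973.39

Quarter 1: $8,882.52 − $648.95 → $8,233.57
Quarter 2: $8,233.57 − $969.71 → $7,263.86
Quarter 3: $7,263.86 − $1,290.47 → $5,973.39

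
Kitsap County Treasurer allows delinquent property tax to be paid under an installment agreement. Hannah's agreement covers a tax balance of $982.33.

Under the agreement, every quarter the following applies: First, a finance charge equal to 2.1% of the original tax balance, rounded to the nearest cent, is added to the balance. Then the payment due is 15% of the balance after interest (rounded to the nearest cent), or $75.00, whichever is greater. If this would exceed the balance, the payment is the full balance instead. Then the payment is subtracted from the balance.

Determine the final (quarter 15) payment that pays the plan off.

# | Opening | Interest | Payment | End bal
1 | $982.33 | $20.63 | $150.44 | $852.52
2 | $852.52 | $20.63 | $130.97 | $742.18
3 | $742.18 | $20.63 | $114.42 | $648.39
4 | $648.39 | $20.63 | $100.35 | $568.67
5 | $568.67 | $20.63 | $88.40 | $500.90
6 | $500.90 | $20.63 | $78.23 | $443.30
7 | $443.30 | $20.63 | $75.00 | $388.93
8 | $388.93 | $20.63 | $75.00 | $334.56
9 | $334.56 | $20.63 | $75.00 | $280.19
10 | $280.19 | $20.63 | $75.00 | $225.82
11 | $225.82 | $20.63 | $75.00 | $171.45
12 | $171.45 | $20.63 | $75.00 | $117.08
13 | $117.08 | $20.63 | $75.00 | $62.71
14 | $62.71 | $20.63 | $75.00 | $8.34
15 | $8.34 | $20.63 | $28.97 | $0.00

$28.97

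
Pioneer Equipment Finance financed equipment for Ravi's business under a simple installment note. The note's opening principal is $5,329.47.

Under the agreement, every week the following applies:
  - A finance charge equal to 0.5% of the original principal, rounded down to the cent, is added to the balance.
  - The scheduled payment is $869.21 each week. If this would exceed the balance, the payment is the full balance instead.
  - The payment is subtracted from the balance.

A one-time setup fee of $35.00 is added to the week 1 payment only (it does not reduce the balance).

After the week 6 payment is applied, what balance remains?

$274.05

# | Opening | Interest | Payment | Fee | End bal
1 | $5,329.47 | $26.64 | $869.21 | $35.00 | $4,486.90
2 | $4,486.90 | $26.64 | $869.21 | — | $3,644.33
3 | $3,644.33 | $26.64 | $869.21 | — | $2,801.76
4 | $2,801.76 | $26.64 | $869.21 | — | $1,959.19
5 | $1,959.19 | $26.64 | $869.21 | — | $1,116.62
6 | $1,116.62 | $26.64 | $869.21 | — | $274.05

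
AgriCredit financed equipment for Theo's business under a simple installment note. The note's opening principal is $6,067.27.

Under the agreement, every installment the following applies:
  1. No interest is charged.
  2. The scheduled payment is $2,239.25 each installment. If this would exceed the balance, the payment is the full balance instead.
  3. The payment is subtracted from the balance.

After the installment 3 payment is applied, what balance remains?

Installment 1: opening $6,067.27; payment $2,239.25; balance $3,828.02
Installment 2: opening $3,828.02; payment $2,239.25; balance $1,588.77
Installment 3: opening $1,588.77; payment $1,588.77; balance $0.00

$0.00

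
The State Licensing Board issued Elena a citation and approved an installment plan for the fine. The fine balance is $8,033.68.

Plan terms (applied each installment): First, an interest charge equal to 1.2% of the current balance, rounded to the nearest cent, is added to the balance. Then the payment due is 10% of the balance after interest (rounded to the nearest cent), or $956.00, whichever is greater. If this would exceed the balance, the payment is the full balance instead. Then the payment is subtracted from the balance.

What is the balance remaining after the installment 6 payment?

$2,718.88

Installment 1: $8,033.68 +$96.40 interest = $8,130.08; pay $956.00 → $7,174.08
Installment 2: $7,174.08 +$86.09 interest = $7,260.17; pay $956.00 → $6,304.17
Installment 3: $6,304.17 +$75.65 interest = $6,379.82; pay $956.00 → $5,423.82
Installment 4: $5,423.82 +$65.09 interest = $5,488.91; pay $956.00 → $4,532.91
Installment 5: $4,532.91 +$54.39 interest = $4,587.30; pay $956.00 → $3,631.30
Installment 6: $3,631.30 +$43.58 interest = $3,674.88; pay $956.00 → $2,718.88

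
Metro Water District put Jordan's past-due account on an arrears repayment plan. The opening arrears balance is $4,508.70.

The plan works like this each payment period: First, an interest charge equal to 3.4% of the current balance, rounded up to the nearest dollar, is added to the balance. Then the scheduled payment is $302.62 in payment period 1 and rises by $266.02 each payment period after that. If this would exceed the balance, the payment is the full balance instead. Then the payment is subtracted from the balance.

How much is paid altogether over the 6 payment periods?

$5,166.70

# | Opening | Interest | Payment | End bal
1 | $4,508.70 | $154.00 | $302.62 | $4,360.08
2 | $4,360.08 | $149.00 | $568.64 | $3,940.44
3 | $3,940.44 | $134.00 | $834.66 | $3,239.78
4 | $3,239.78 | $111.00 | $1,100.68 | $2,250.10
5 | $2,250.10 | $77.00 | $1,366.70 | $960.40
6 | $960.40 | $33.00 | $993.40 | $0.00
Total paid: $5,166.70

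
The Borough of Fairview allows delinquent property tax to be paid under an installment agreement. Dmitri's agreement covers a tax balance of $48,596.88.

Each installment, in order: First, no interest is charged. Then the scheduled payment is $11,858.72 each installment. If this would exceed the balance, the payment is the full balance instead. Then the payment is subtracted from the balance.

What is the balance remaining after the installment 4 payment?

$1,162.00

Installment 1: opening $48,596.88; payment $11,858.72; balance $36,738.16
Installment 2: opening $36,738.16; payment $11,858.72; balance $24,879.44
Installment 3: opening $24,879.44; payment $11,858.72; balance $13,020.72
Installment 4: opening $13,020.72; payment $11,858.72; balance $1,162.00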